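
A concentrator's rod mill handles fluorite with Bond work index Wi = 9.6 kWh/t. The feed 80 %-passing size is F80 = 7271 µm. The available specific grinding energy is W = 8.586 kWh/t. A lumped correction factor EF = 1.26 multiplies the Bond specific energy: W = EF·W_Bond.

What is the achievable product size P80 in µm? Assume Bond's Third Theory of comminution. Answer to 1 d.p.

P80 = 146.2 µm

W_Bond = 10·Wi·(1/√P₈₀ − 1/√F₈₀)
W_Bond = W / EF = 8.586 / 1.26 = 6.8143 kWh/t
1/√P80 = 1/√F80 + W_Bond/(10·Wi)
  = 6.8143/(10·9.6) + 1/√7271 = 0.070982 + 0.011727 = 0.082710
P80 = (1/0.082710)² = 12.0905² = 146.18 µm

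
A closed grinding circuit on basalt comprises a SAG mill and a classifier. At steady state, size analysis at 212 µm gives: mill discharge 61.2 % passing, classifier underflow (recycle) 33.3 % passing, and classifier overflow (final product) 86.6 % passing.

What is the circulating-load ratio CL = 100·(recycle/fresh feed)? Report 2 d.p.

Classifier node, passing 212 µm:
Fd + Rd = Ru + Fo ⇒ R/F = (o−d)/(d−u)
r = (86.6 − 61.2)/(61.2 − 33.3) = 25.4/27.9 = 0.9104
CL = 100·r = 91.04 %

CL = 91.04 %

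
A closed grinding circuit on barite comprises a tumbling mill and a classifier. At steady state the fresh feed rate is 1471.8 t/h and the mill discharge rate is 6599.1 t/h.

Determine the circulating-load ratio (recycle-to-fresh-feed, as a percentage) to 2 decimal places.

CL = 348.37 %

M = F + R at steady state, so:
R = M − F = 6599.1 − 1471.8 = 5127.3 t/h
CL = 100·R/F = 100·5127.3/1471.8 = 348.37 %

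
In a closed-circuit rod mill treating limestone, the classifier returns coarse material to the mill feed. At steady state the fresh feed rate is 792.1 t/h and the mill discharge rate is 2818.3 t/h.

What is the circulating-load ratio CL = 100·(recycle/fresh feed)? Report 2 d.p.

Mill node: discharge = fresh + recycle.
R = M − F = 2818.3 − 792.1 = 2026.2 t/h
CL = 100·R/F = 100·2026.2/792.1 = 255.80 %

CL = 255.80 %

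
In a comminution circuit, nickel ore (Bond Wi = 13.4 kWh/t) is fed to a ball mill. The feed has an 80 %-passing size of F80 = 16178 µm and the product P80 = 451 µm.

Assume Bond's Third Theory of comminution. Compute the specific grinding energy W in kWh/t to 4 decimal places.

W = 10·Wi·[P80^(−½) − F80^(−½)]
1/√451 = 0.047088;  1/√16178 = 0.007862
W = 10·13.4·(0.047088 − 0.007862) = 5.2563 kWh/t

W = 5.2563 kWh/t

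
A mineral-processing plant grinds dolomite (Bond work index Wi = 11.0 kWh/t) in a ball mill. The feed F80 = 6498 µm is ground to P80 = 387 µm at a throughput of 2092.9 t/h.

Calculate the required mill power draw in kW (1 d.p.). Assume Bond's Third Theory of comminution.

P = 8846.7 kW

W = 10·Wi·[P80^(−½) − F80^(−½)]
W = 10·11.0·(1/√387 − 1/√6498) = 10·11.0·(0.038427) = 4.2270 kWh/t
P = W·T = 4.2270·2092.9 = 8846.7 kW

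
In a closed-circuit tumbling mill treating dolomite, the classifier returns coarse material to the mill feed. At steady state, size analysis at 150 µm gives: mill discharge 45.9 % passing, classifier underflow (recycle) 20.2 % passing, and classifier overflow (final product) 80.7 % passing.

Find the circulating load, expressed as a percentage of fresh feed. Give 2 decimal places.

Mass balance on the −150 µm fraction:
(1+r)·d = r·u + o ⇒ r = (o−d)/(d−u)
r = (80.7 − 45.9)/(45.9 − 20.2) = 34.8/25.7 = 1.3541
CL = 100·r = 135.41 %

CL = 135.41 %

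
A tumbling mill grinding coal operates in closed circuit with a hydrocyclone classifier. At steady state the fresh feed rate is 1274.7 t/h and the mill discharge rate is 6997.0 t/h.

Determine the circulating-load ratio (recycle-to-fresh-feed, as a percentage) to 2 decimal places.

Steady state: M = F + R.
R = M − F = 6997.0 − 1274.7 = 5722.3 t/h
CL = 100·R/F = 100·5722.3/1274.7 = 448.91 %

CL = 448.91 %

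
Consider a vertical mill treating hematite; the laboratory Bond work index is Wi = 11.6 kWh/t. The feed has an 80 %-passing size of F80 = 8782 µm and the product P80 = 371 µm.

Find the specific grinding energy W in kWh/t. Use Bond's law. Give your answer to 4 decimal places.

W = 10 Wi / √P80 − 10 Wi / √F80
1/√371 = 0.051917;  1/√8782 = 0.010671
W = 10·11.6·(0.051917 − 0.010671) = 4.7846 kWh/t

W = 4.7846 kWh/t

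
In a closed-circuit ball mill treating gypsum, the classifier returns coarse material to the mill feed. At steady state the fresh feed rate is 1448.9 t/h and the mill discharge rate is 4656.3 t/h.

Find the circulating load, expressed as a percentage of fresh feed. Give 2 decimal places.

CL = 221.37 %

Mill node: discharge = fresh + recycle.
R = M − F = 4656.3 − 1448.9 = 3207.4 t/h
CL = 100·R/F = 100·3207.4/1448.9 = 221.37 %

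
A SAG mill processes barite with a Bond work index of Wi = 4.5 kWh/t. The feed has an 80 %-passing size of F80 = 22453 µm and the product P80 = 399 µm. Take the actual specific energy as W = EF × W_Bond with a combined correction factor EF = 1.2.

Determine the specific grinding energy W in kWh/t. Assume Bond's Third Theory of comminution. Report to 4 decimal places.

W = 2.3430 kWh/t

Bond:  W = 10 Wi (1/√P − 1/√F)
1/√399 = 0.050063;  1/√22453 = 0.006674
W = 10·4.5·(0.050063 − 0.006674) = 1.9525 kWh/t
Corrected W = EF·W_Bond = 1.2·1.9525 = 2.3430 kWh/t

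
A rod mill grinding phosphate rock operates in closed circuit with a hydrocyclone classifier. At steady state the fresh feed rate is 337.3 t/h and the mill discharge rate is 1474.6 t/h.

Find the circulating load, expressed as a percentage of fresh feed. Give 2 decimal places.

CL = 337.18 %

Discharge = new feed + return, hence
R = M − F = 1474.6 − 337.3 = 1137.3 t/h
CL = 100·R/F = 100·1137.3/337.3 = 337.18 %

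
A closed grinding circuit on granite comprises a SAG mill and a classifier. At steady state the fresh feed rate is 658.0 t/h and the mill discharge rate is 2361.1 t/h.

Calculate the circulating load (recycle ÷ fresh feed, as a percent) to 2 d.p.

CL = 258.83 %

Mill node: discharge = fresh + recycle.
R = M − F = 2361.1 − 658.0 = 1703.1 t/h
CL = 100·R/F = 100·1703.1/658.0 = 258.83 %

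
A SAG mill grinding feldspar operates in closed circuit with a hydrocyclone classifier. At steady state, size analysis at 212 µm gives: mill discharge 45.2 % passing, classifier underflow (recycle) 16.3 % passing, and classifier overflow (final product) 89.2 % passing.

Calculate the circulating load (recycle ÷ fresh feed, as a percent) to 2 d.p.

Classifier node, passing 212 µm:
(1+r)d = ru + o → r = (o−d)/(d−u)
r = (89.2 − 45.2)/(45.2 − 16.3) = 44.0/28.9 = 1.5225
CL = 100·r = 152.25 %

CL = 152.25 %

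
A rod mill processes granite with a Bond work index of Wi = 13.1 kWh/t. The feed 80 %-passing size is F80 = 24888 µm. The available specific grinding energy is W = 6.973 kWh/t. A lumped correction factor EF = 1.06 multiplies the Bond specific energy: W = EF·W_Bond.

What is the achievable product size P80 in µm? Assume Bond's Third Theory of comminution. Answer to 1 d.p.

W = 10·Wi·(P80^(-½) − F80^(-½))
W_Bond = W / EF = 6.973 / 1.06 = 6.5783 kWh/t
⇒ 1/√P80 = W_Bond/(10·Wi) + 1/√F80
  = 6.5783/(10·13.1) + 1/√24888 = 0.050216 + 0.006339 = 0.056555
P80 = (1/0.056555)² = 17.6820² = 312.65 µm

P80 = 312.7 µm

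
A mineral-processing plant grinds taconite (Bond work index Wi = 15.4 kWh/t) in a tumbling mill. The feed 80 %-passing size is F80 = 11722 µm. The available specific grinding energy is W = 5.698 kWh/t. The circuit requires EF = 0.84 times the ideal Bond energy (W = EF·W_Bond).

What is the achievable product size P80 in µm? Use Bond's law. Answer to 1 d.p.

P80 = 352.2 µm

Bond: W = 10·Wi·(1/√P80 − 1/√F80)
W_Bond = W / EF = 5.698 / 0.84 = 6.7833 kWh/t
⇒ 1/√P80 = W_Bond/(10·Wi) + 1/√F80
  = 6.7833/(10·15.4) + 1/√11722 = 0.044048 + 0.009236 = 0.053284
P80 = (1/0.053284)² = 18.7674² = 352.21 µm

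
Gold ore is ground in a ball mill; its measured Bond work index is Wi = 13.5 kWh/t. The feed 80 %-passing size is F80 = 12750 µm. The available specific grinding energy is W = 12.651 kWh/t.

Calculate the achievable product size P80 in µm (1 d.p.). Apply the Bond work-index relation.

W_Bond = 10·Wi·(1/√P₈₀ − 1/√F₈₀)
⇒ 1/√P80 = W/(10 Wi) + 1/√F80
  = 12.6510/(10·13.5) + 1/√12750 = 0.093711 + 0.008856 = 0.102567
P80 = (1/0.102567)² = 9.7497² = 95.06 µm

P80 = 95.1 µm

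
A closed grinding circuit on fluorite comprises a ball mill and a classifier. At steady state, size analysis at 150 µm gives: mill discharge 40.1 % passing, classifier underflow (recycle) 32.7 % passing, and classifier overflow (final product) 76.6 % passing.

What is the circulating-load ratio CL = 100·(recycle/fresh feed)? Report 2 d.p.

Classifier node, passing 150 µm:
r = (o − d)/(d − u)
r = (76.6 − 40.1)/(40.1 − 32.7) = 36.5/7.4 = 4.9324
CL = 100·r = 493.24 %

CL = 493.24 %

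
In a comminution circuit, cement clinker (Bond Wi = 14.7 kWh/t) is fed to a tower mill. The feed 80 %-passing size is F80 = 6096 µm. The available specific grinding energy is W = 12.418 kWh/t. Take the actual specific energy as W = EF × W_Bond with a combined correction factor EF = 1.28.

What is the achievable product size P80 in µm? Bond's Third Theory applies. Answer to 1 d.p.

W = 10·Wi·(P80^(-½) − F80^(-½))
W_Bond = W / EF = 12.418 / 1.28 = 9.7016 kWh/t
P80^-0.5 = F80^-0.5 + W_Bond/(10 Wi)
  = 9.7016/(10·14.7) + 1/√6096 = 0.065997 + 0.012808 = 0.078805
P80 = (1/0.078805)² = 12.6896² = 161.03 µm

P80 = 161.0 µm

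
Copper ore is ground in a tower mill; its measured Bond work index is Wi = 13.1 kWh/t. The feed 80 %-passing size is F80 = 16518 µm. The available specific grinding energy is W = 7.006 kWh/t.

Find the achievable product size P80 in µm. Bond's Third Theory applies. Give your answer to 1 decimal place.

Bond: W = 10·Wi·(1/√P80 − 1/√F80)
P80^(−½) = W/(10 Wi) + F80^(−½)
  = 7.0060/(10·13.1) + 1/√16518 = 0.053481 + 0.007781 = 0.061262
P80 = (1/0.061262)² = 16.3234² = 266.45 µm

P80 = 266.5 µm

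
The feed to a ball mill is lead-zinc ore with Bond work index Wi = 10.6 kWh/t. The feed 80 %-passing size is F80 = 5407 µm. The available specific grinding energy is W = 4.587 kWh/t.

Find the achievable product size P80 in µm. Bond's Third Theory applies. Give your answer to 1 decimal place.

P80 = 309.2 µm

Bond: W = 10·Wi·(1/√P80 − 1/√F80)
1/√P80 = 1/√F80 + W/(10·Wi)
  = 4.5870/(10·10.6) + 1/√5407 = 0.043274 + 0.013599 = 0.056873
P80 = (1/0.056873)² = 17.5830² = 309.16 µm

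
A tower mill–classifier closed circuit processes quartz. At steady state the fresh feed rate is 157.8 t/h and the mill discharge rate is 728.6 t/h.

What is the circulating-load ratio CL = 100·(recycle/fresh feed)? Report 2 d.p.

Mill node: discharge = fresh + recycle.
R = M − F = 728.6 − 157.8 = 570.8 t/h
CL = 100·R/F = 100·570.8/157.8 = 361.72 %

CL = 361.72 %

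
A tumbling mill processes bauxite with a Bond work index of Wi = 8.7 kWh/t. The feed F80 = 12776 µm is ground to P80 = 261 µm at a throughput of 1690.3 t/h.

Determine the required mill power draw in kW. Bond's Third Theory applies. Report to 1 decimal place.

P = 7801.5 kW

Bond: W = 10·Wi·(1/√P80 − 1/√F80)
W = 10·8.7·(1/√261 − 1/√12776) = 10·8.7·(0.053051) = 4.6155 kWh/t
P_mill = W·ṁ = 4.6155·1690.3 = 7801.5 kW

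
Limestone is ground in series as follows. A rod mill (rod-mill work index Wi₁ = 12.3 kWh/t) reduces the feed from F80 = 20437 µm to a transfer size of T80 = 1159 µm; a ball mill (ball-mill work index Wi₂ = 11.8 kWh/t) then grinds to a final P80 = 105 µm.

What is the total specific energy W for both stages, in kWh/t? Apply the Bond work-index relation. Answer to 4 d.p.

W = 10·Wi·(P80^(-½) − F80^(-½))
Stage 1 (20437→1159 µm, Wi₁=12.3): W₁ = 10·12.3·(0.029374 − 0.006995) = 2.7526 kWh/t
Stage 2 (1159→105 µm, Wi₂=11.8): W₂ = 10·11.8·(0.097590 − 0.029374) = 8.0495 kWh/t
W = W₁ + W₂ = 2.7526 + 8.0495 = 10.8021 kWh/t

W = 10.8021 kWh/t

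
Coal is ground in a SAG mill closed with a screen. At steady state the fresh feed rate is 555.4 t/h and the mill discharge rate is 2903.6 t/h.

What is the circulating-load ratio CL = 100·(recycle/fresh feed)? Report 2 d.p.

CL = 422.79 %

M = F + R at steady state, so:
R = M − F = 2903.6 − 555.4 = 2348.2 t/h
CL = 100·R/F = 100·2348.2/555.4 = 422.79 %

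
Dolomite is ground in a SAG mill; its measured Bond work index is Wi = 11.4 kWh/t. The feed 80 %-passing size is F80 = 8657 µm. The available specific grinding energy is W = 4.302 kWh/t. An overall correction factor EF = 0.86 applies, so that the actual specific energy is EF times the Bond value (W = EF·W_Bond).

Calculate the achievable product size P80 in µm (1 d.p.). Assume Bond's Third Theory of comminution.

W = 10 Wi (1/√P80 − 1/√F80)  [Bond]
W_Bond = W / EF = 4.302 / 0.86 = 5.0023 kWh/t
P80^(−½) = W_Bond/(10 Wi) + F80^(−½)
  = 5.0023/(10·11.4) + 1/√8657 = 0.043880 + 0.010748 = 0.054628
P80 = (1/0.054628)² = 18.3057² = 335.10 µm

P80 = 335.1 µm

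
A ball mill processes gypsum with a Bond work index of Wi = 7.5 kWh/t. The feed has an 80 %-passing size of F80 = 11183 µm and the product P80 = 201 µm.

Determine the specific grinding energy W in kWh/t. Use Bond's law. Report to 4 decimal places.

W = 4.5809 kWh/t

Bond: W = 10·Wi·(1/√P80 − 1/√F80)
1/√201 = 0.070535;  1/√11183 = 0.009456
W = 10·7.5·(0.070535 − 0.009456) = 4.5809 kWh/t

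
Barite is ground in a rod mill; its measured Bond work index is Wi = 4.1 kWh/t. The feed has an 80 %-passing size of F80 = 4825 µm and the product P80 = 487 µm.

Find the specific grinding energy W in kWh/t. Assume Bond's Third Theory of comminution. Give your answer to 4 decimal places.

W = 1.2676 kWh/t

W = 10·Wi·[P80^(−½) − F80^(−½)]
1/√487 = 0.045314;  1/√4825 = 0.014396
W = 10·4.1·(0.045314 − 0.014396) = 1.2676 kWh/t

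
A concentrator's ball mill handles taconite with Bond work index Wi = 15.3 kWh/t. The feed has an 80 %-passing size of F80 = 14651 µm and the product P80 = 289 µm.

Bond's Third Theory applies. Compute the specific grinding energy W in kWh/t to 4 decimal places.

W_Bond = 10·Wi·(1/√P₈₀ − 1/√F₈₀)
1/√289 = 0.058824;  1/√14651 = 0.008262
W = 10·15.3·(0.058824 − 0.008262) = 7.7360 kWh/t

W = 7.7360 kWh/t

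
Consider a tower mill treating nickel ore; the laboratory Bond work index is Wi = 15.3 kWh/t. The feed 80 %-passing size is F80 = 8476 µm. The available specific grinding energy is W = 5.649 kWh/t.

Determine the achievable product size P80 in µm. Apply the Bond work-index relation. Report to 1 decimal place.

P80 = 438.0 µm

W = 10·Wi·(P80^(-½) − F80^(-½))
1/√P80 = 1/√F80 + W/(10·Wi)
  = 5.6490/(10·15.3) + 1/√8476 = 0.036922 + 0.010862 = 0.047783
P80 = (1/0.047783)² = 20.9278² = 437.97 µm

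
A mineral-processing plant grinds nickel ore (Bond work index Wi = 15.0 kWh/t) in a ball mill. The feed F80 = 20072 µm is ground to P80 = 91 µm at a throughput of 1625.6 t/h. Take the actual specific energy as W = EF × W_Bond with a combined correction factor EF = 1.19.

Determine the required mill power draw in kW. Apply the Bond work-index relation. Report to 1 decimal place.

W = 10·Wi·(P80^(-½) − F80^(-½))
W = 10·15.0·(1/√91 − 1/√20072) = 10·15.0·(0.097770) = 14.6655 kWh/t
Corrected W = EF·W_Bond = 1.19·14.6655 = 17.4520 kWh/t
P = W·T = 17.4520·1625.6 = 28369.9 kW

P = 28369.9 kW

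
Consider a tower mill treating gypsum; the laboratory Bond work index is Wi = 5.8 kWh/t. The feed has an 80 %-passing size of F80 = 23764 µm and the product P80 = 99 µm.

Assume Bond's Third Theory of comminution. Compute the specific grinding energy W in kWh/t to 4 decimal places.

W = 5.4530 kWh/t

W_Bond = 10·Wi·(1/√P₈₀ − 1/√F₈₀)
1/√99 = 0.100504;  1/√23764 = 0.006487
W = 10·5.8·(0.100504 − 0.006487) = 5.4530 kWh/t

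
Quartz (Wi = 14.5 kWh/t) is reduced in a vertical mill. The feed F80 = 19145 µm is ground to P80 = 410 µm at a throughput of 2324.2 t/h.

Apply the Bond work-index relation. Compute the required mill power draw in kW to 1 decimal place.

P = 14208.0 kW

W = 10·Wi·(P80^(-½) − F80^(-½))
W = 10·14.5·(1/√410 − 1/√19145) = 10·14.5·(0.042159) = 6.1131 kWh/t
Power = W × throughput = 6.1131 kWh/t × 2324.2 t/h = 14208.0 kW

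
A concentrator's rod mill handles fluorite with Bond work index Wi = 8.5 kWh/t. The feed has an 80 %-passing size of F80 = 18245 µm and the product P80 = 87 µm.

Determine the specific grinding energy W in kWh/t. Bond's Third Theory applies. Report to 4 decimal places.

W = 10 Wi / √P80 − 10 Wi / √F80
1/√87 = 0.107211;  1/√18245 = 0.007403
W = 10·8.5·(0.107211 − 0.007403) = 8.4837 kWh/t

W = 8.4837 kWh/t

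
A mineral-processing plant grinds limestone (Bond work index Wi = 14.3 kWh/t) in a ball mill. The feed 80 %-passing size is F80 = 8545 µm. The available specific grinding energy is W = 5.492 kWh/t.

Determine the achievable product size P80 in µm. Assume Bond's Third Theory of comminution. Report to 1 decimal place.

P80 = 412.7 µm

Bond:  W = 10 Wi (1/√P − 1/√F)
⇒ 1/√P80 = W/(10 Wi) + 1/√F80
  = 5.4920/(10·14.3) + 1/√8545 = 0.038406 + 0.010818 = 0.049224
P80 = (1/0.049224)² = 20.3155² = 412.72 µm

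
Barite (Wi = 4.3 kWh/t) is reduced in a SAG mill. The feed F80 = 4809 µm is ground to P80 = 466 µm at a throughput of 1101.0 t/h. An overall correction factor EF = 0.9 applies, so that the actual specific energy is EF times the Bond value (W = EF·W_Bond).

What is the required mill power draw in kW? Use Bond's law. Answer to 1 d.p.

Bond:  W = 10 Wi (1/√P − 1/√F)
W = 10·4.3·(1/√466 − 1/√4809) = 10·4.3·(0.031904) = 1.3719 kWh/t
Corrected W = EF·W_Bond = 0.9·1.3719 = 1.2347 kWh/t
Power = W × throughput = 1.2347 kWh/t × 1101.0 t/h = 1359.4 kW

P = 1359.4 kW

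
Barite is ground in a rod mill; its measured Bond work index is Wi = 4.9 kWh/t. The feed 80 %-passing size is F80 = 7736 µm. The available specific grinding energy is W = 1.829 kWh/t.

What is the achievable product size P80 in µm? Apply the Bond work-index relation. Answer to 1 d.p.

W = 10·Wi·(P80^(-½) − F80^(-½))
P80^-0.5 = F80^-0.5 + W/(10 Wi)
  = 1.8290/(10·4.9) + 1/√7736 = 0.037327 + 0.011370 = 0.048696
P80 = (1/0.048696)² = 20.5356² = 421.71 µm

P80 = 421.7 µm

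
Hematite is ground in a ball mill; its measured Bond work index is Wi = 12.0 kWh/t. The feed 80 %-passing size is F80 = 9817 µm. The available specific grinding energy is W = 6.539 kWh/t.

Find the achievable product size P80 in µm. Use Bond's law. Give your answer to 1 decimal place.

P80 = 239.7 µm

W_Bond = 10·Wi·(1/√P₈₀ − 1/√F₈₀)
⇒ 1/√P80 = W/(10·Wi) + 1/√F80
  = 6.5390/(10·12.0) + 1/√9817 = 0.054492 + 0.010093 = 0.064584
P80 = (1/0.064584)² = 15.4836² = 239.74 µm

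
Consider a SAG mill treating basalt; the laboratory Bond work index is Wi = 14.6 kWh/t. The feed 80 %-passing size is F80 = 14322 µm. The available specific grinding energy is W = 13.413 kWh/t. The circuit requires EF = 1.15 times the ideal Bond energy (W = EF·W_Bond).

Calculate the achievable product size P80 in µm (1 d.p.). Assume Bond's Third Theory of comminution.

W = 10 Wi (P80^-0.5 − F80^-0.5)
W_Bond = W / EF = 13.413 / 1.15 = 11.6635 kWh/t
P80^(−½) = W_Bond/(10 Wi) + F80^(−½)
  = 11.6635/(10·14.6) + 1/√14322 = 0.079887 + 0.008356 = 0.088243
P80 = (1/0.088243)² = 11.3324² = 128.42 µm

P80 = 128.4 µm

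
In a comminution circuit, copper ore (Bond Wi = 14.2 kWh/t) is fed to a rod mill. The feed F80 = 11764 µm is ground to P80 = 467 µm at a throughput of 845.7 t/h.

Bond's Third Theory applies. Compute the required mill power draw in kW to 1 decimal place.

Bond: W = 10·Wi·(1/√P80 − 1/√F80)
W = 10·14.2·(1/√467 − 1/√11764) = 10·14.2·(0.037055) = 5.2618 kWh/t
Power = W × throughput = 5.2618 kWh/t × 845.7 t/h = 4449.9 kW

P = 4449.9 kW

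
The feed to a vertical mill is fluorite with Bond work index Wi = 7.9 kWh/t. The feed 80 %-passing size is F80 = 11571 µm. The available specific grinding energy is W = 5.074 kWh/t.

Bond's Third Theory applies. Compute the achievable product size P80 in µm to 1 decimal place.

P80 = 185.0 µm

W_Bond = 10·Wi·(1/√P₈₀ − 1/√F₈₀)
P80^(−½) = W/(10 Wi) + F80^(−½)
  = 5.0740/(10·7.9) + 1/√11571 = 0.064228 + 0.009296 = 0.073524
P80 = (1/0.073524)² = 13.6010² = 184.99 µm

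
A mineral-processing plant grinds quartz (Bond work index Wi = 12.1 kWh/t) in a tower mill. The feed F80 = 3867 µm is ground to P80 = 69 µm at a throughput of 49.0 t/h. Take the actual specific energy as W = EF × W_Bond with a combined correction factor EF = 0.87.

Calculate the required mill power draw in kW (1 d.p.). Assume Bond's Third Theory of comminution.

P = 538.0 kW

W_Bond = 10·Wi·(1/√P₈₀ − 1/√F₈₀)
W = 10·12.1·(1/√69 − 1/√3867) = 10·12.1·(0.104305) = 12.6209 kWh/t
Corrected W = EF·W_Bond = 0.87·12.6209 = 10.9802 kWh/t
Mill draw = 10.9802 × 49.0 = 538.0 kW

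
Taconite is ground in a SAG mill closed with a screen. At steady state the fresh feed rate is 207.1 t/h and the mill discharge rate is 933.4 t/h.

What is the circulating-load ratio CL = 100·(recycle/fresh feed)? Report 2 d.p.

CL = 350.70 %

Discharge = new feed + return, hence
R = M − F = 933.4 − 207.1 = 726.3 t/h
CL = 100·R/F = 100·726.3/207.1 = 350.70 %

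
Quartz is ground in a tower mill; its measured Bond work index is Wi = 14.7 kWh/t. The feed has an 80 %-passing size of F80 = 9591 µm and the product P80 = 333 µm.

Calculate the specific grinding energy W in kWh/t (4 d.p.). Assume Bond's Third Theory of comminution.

W = 6.5545 kWh/t

W = 10 Wi (1/√P80 − 1/√F80)  [Bond]
1/√333 = 0.054800;  1/√9591 = 0.010211
W = 10·14.7·(0.054800 − 0.010211) = 6.5545 kWh/t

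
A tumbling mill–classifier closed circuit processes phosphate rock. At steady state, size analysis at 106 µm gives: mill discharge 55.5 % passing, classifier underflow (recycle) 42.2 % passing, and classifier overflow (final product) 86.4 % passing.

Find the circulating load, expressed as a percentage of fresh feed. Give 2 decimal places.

CL = 232.33 %

Balance %-passing 106 µm (r = R/F):
(1+r)·d = r·u + o ⇒ r = (o−d)/(d−u)
r = (86.4 − 55.5)/(55.5 − 42.2) = 30.9/13.3 = 2.3233
CL = 100·r = 232.33 %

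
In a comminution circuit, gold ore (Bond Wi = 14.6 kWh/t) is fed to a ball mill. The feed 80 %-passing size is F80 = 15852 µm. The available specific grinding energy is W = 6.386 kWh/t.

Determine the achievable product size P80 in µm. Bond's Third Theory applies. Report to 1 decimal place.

Bond:  W = 10 Wi (1/√P − 1/√F)
⇒ 1/√P80 = W/(10 Wi) + 1/√F80
  = 6.3860/(10·14.6) + 1/√15852 = 0.043740 + 0.007943 = 0.051682
P80 = (1/0.051682)² = 19.3490² = 374.38 µm

P80 = 374.4 µm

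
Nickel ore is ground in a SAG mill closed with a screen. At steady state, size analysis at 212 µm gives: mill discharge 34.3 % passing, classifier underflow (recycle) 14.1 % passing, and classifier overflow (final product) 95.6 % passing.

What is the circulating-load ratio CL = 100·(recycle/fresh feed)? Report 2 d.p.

Classifier node, passing 212 µm:
r = (o − d)/(d − u)
r = (95.6 − 34.3)/(34.3 − 14.1) = 61.3/20.2 = 3.0347
CL = 100·r = 303.47 %

CL = 303.47 %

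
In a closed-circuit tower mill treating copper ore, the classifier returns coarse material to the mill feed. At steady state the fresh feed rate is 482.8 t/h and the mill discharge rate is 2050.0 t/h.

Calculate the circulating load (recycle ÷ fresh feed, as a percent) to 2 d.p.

M = F + R at steady state, so:
R = M − F = 2050.0 − 482.8 = 1567.2 t/h
CL = 100·R/F = 100·1567.2/482.8 = 324.61 %

CL = 324.61 %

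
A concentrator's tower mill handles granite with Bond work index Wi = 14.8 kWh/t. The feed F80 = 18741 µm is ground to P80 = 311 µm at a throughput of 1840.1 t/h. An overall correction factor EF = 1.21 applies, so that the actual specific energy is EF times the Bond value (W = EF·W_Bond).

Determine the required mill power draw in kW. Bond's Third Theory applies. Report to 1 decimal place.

P = 16278.6 kW

W = 10·Wi·(P80^(-½) − F80^(-½))
W = 10·14.8·(1/√311 − 1/√18741) = 10·14.8·(0.049400) = 7.3112 kWh/t
With EF = 1.21: W = 7.3112·1.21 = 8.8466 kWh/t
Mill draw = 8.8466 × 1840.1 = 16278.6 kW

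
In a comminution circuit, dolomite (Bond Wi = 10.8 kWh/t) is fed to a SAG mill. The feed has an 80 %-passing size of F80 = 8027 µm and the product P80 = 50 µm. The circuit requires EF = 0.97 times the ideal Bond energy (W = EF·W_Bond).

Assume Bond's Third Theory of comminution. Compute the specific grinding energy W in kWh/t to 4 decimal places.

W = 10·Wi·[P80^(−½) − F80^(−½)]
1/√50 = 0.141421;  1/√8027 = 0.011162
W = 10·10.8·(0.141421 − 0.011162) = 14.0681 kWh/t
Apply correction: 14.0681 × 0.97 = 13.6460 kWh/t

W = 13.6460 kWh/t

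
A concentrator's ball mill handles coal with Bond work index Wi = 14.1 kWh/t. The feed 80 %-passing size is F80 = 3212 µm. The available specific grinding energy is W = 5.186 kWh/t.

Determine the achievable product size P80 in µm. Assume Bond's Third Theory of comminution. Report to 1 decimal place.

P80 = 337.6 µm

W = 10·Wi·[P80^(−½) − F80^(−½)]
P80^-0.5 = F80^-0.5 + W/(10 Wi)
  = 5.1860/(10·14.1) + 1/√3212 = 0.036780 + 0.017645 = 0.054425
P80 = (1/0.054425)² = 18.3740² = 337.60 µm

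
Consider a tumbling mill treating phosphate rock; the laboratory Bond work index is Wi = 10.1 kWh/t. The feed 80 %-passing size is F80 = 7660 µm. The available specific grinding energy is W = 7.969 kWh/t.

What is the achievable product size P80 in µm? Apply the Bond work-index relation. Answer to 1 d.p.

P80 = 122.6 µm

W = 10·Wi·(P80^(-½) − F80^(-½))
1/√P80 = 1/√F80 + W/(10·Wi)
  = 7.9690/(10·10.1) + 1/√7660 = 0.078901 + 0.011426 = 0.090327
P80 = (1/0.090327)² = 11.0709² = 122.57 µm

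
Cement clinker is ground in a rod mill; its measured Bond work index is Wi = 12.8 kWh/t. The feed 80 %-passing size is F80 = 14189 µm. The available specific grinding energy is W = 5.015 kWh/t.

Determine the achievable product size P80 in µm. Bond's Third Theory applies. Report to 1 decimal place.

Bond:  W = 10 Wi (1/√P − 1/√F)
P80^-0.5 = F80^-0.5 + W/(10 Wi)
  = 5.0150/(10·12.8) + 1/√14189 = 0.039180 + 0.008395 = 0.047575
P80 = (1/0.047575)² = 21.0196² = 441.82 µm

P80 = 441.8 µm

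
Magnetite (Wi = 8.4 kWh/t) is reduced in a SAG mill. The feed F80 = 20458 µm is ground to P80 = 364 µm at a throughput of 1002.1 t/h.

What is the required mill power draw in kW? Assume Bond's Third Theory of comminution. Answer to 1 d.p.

W_Bond = 10·Wi·(1/√P₈₀ − 1/√F₈₀)
W = 10·8.4·(1/√364 − 1/√20458) = 10·8.4·(0.045423) = 3.8155 kWh/t
Mill draw = 3.8155 × 1002.1 = 3823.5 kW

P = 3823.5 kW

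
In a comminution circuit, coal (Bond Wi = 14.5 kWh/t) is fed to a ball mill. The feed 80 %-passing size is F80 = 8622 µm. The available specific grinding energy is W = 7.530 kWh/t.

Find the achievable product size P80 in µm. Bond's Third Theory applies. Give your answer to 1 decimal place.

W_Bond = 10·Wi·(1/√P₈₀ − 1/√F₈₀)
1/√P80 = 1/√F80 + W/(10·Wi)
  = 7.5300/(10·14.5) + 1/√8622 = 0.051931 + 0.010770 = 0.062701
P80 = (1/0.062701)² = 15.9488² = 254.37 µm

P80 = 254.4 µm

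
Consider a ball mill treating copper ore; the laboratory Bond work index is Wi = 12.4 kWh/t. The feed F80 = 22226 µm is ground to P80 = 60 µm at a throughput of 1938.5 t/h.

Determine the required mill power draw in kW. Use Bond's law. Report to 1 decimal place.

P = 29419.8 kW

W_Bond = 10·Wi·(1/√P₈₀ − 1/√F₈₀)
W = 10·12.4·(1/√60 − 1/√22226) = 10·12.4·(0.122392) = 15.1766 kWh/t
Mill draw = 15.1766 × 1938.5 = 29419.8 kW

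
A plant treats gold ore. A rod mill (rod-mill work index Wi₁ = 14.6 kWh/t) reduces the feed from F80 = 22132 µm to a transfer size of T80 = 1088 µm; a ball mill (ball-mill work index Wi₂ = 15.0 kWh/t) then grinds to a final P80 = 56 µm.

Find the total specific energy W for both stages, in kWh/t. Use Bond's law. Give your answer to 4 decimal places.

W = 18.9419 kWh/t

Bond:  W = 10 Wi (1/√P − 1/√F)
Stage 1 (22132→1088 µm, Wi₁=14.6): W₁ = 10·14.6·(0.030317 − 0.006722) = 3.4449 kWh/t
Stage 2 (1088→56 µm, Wi₂=15.0): W₂ = 10·15.0·(0.133631 − 0.030317) = 15.4971 kWh/t
W = W₁ + W₂ = 3.4449 + 15.4971 = 18.9419 kWh/t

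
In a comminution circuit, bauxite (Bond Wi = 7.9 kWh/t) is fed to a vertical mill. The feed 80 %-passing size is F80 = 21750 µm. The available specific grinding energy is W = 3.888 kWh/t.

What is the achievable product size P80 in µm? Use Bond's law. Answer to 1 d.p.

P80 = 318.9 µm

W = 10·Wi·(P80^(-½) − F80^(-½))
⇒ 1/√P80 = W/(10·Wi) + 1/√F80
  = 3.8880/(10·7.9) + 1/√21750 = 0.049215 + 0.006781 = 0.055996
P80 = (1/0.055996)² = 17.8585² = 318.93 µm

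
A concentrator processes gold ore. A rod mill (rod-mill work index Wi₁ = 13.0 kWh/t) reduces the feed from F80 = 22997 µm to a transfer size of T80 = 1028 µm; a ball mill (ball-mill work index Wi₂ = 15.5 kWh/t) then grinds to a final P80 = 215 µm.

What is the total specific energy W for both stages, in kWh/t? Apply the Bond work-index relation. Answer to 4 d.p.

W = 8.9339 kWh/t

Bond:  W = 10 Wi (1/√P − 1/√F)
Stage 1 (22997→1028 µm, Wi₁=13.0): W₁ = 10·13.0·(0.031189 − 0.006594) = 3.1973 kWh/t
Stage 2 (1028→215 µm, Wi₂=15.5): W₂ = 10·15.5·(0.068199 − 0.031189) = 5.7366 kWh/t
W = W₁ + W₂ = 3.1973 + 5.7366 = 8.9339 kWh/t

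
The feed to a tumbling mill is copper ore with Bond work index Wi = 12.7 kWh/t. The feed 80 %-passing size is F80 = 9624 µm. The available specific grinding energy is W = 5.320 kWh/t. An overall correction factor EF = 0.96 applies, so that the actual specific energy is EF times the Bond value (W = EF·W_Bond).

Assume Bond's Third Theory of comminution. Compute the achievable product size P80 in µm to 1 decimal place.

P80 = 345.1 µm

Bond: W = 10·Wi·(1/√P80 − 1/√F80)
W_Bond = W / EF = 5.320 / 0.96 = 5.5417 kWh/t
P80^(−½) = W_Bond/(10 Wi) + F80^(−½)
  = 5.5417/(10·12.7) + 1/√9624 = 0.043635 + 0.010193 = 0.053829
P80 = (1/0.053829)² = 18.5775² = 345.12 µm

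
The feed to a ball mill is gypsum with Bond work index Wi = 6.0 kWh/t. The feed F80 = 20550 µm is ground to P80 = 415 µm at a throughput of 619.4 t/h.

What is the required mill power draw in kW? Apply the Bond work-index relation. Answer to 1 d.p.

W = 10 Wi (P80^-0.5 − F80^-0.5)
W = 10·6.0·(1/√415 − 1/√20550) = 10·6.0·(0.042112) = 2.5267 kWh/t
Power = W × throughput = 2.5267 kWh/t × 619.4 t/h = 1565.1 kW

P = 1565.1 kW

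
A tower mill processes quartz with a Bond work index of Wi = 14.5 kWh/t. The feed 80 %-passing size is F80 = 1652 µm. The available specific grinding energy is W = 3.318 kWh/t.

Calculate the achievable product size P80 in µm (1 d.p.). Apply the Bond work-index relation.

P80 = 443.5 µm

W = 10 Wi / √P80 − 10 Wi / √F80
1/√P80 = 1/√F80 + W/(10·Wi)
  = 3.3180/(10·14.5) + 1/√1652 = 0.022883 + 0.024603 = 0.047486
P80 = (1/0.047486)² = 21.0588² = 443.47 µm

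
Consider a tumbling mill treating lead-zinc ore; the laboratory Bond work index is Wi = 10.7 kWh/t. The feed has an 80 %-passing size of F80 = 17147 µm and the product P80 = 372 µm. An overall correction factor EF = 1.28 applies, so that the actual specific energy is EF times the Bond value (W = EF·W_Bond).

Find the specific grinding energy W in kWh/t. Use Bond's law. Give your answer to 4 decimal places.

W = 10 Wi / √P80 − 10 Wi / √F80
1/√372 = 0.051848;  1/√17147 = 0.007637
W = 10·10.7·(0.051848 − 0.007637) = 4.7306 kWh/t
Apply correction: 4.7306 × 1.28 = 6.0551 kWh/t

W = 6.0551 kWh/t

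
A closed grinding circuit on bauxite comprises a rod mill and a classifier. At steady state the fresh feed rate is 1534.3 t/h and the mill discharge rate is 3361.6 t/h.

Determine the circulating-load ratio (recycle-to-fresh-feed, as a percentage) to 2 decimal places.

CL = 119.10 %

Discharge = new feed + return, hence
R = M − F = 3361.6 − 1534.3 = 1827.3 t/h
CL = 100·R/F = 100·1827.3/1534.3 = 119.10 %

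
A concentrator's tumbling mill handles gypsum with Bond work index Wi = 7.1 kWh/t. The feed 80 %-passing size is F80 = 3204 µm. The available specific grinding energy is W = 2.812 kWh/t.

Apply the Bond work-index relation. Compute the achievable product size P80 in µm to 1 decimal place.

P80 = 304.9 µm

W_Bond = 10·Wi·(1/√P₈₀ − 1/√F₈₀)
P80^(−½) = W/(10 Wi) + F80^(−½)
  = 2.8120/(10·7.1) + 1/√3204 = 0.039606 + 0.017667 = 0.057272
P80 = (1/0.057272)² = 17.4605² = 304.87 µm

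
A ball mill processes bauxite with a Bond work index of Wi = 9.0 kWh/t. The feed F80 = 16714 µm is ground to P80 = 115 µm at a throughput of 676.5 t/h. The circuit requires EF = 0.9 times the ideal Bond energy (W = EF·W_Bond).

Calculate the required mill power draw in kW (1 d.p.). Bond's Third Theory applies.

Bond: W = 10·Wi·(1/√P80 − 1/√F80)
W = 10·9.0·(1/√115 − 1/√16714) = 10·9.0·(0.085515) = 7.6964 kWh/t
Corrected W = EF·W_Bond = 0.9·7.6964 = 6.9268 kWh/t
Power = W × throughput = 6.9268 kWh/t × 676.5 t/h = 4685.9 kW

P = 4685.9 kW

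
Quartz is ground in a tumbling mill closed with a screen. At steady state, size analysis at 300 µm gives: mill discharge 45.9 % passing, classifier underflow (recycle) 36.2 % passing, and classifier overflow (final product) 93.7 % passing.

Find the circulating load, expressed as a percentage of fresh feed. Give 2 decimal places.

CL = 492.78 %

Mass balance on the −300 µm fraction:
(1+r)·d = r·u + o ⇒ r = (o−d)/(d−u)
r = (93.7 − 45.9)/(45.9 − 36.2) = 47.8/9.7 = 4.9278
CL = 100·r = 492.78 %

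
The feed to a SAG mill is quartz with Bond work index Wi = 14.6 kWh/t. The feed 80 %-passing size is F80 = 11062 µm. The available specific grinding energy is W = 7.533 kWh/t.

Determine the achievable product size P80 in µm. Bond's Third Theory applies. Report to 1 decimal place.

W_Bond = 10·Wi·(1/√P₈₀ − 1/√F₈₀)
P80^(−½) = W/(10 Wi) + F80^(−½)
  = 7.5330/(10·14.6) + 1/√11062 = 0.051596 + 0.009508 = 0.061104
P80 = (1/0.061104)² = 16.3656² = 267.83 µm

P80 = 267.8 µm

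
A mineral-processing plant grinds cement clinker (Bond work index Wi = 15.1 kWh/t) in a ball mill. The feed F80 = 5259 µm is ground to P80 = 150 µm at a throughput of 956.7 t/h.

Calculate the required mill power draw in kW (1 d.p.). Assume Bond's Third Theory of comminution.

W = 10 Wi / √P80 − 10 Wi / √F80
W = 10·15.1·(1/√150 − 1/√5259) = 10·15.1·(0.067860) = 10.2469 kWh/t
P = W·T = 10.2469·956.7 = 9803.2 kW

P = 9803.2 kW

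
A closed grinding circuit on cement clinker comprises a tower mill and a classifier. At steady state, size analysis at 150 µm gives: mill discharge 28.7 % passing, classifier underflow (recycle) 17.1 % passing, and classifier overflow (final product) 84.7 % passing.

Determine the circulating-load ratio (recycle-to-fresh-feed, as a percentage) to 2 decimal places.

CL = 482.76 %

Mass balance on the −150 µm fraction:
r = (o − d)/(d − u)
r = (84.7 − 28.7)/(28.7 − 17.1) = 56.0/11.6 = 4.8276
CL = 100·r = 482.76 %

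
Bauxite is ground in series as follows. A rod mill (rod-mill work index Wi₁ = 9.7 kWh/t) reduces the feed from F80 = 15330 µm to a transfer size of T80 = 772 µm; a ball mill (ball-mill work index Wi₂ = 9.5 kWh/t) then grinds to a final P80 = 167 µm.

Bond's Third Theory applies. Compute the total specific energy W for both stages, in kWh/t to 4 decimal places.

W = 6.6399 kWh/t

W = 10 Wi (1/√P80 − 1/√F80)  [Bond]
Stage 1 (15330→772 µm, Wi₁=9.7): W₁ = 10·9.7·(0.035991 − 0.008077) = 2.7077 kWh/t
Stage 2 (772→167 µm, Wi₂=9.5): W₂ = 10·9.5·(0.077382 − 0.035991) = 3.9322 kWh/t
W = W₁ + W₂ = 2.7077 + 3.9322 = 6.6399 kWh/t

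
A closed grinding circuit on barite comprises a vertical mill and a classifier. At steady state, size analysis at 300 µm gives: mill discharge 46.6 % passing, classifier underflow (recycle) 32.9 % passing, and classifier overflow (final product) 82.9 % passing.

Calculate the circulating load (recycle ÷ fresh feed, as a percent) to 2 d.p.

CL = 264.96 %

Classifier node, passing 300 µm:
r = (o − d)/(d − u)
r = (82.9 − 46.6)/(46.6 − 32.9) = 36.3/13.7 = 2.6496
CL = 100·r = 264.96 %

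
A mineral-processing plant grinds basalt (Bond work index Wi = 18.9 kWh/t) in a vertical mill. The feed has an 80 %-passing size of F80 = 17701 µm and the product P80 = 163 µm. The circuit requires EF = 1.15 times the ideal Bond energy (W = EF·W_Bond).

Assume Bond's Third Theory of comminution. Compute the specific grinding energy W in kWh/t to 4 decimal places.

W = 10·Wi·(P80^(-½) − F80^(-½))
1/√163 = 0.078326;  1/√17701 = 0.007516
W = 10·18.9·(0.078326 − 0.007516) = 13.3831 kWh/t
Apply correction: 13.3831 × 1.15 = 15.3905 kWh/t

W = 15.3905 kWh/t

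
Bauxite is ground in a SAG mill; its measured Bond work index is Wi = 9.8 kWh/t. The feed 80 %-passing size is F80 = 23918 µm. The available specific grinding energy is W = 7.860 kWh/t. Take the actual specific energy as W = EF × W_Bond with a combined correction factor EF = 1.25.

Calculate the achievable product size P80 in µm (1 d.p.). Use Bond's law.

P80 = 200.5 µm

Bond:  W = 10 Wi (1/√P − 1/√F)
W_Bond = W / EF = 7.860 / 1.25 = 6.2880 kWh/t
⇒ 1/√P80 = W_Bond/(10·Wi) + 1/√F80
  = 6.2880/(10·9.8) + 1/√23918 = 0.064163 + 0.006466 = 0.070629
P80 = (1/0.070629)² = 14.1584² = 200.46 µm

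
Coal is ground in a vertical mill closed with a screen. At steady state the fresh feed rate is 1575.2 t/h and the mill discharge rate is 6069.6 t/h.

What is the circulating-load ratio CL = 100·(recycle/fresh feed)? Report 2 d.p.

CL = 285.32 %

Discharge = new feed + return, hence
R = M − F = 6069.6 − 1575.2 = 4494.4 t/h
CL = 100·R/F = 100·4494.4/1575.2 = 285.32 %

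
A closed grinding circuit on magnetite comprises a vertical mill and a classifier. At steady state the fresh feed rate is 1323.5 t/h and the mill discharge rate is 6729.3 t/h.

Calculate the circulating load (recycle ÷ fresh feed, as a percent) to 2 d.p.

CL = 408.45 %

M = F + R at steady state, so:
R = M − F = 6729.3 − 1323.5 = 5405.8 t/h
CL = 100·R/F = 100·5405.8/1323.5 = 408.45 %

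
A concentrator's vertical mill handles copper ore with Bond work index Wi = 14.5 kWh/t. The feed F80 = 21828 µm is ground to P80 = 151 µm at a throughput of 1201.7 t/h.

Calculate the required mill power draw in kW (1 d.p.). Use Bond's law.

P = 13000.6 kW

Bond:  W = 10 Wi (1/√P − 1/√F)
W = 10·14.5·(1/√151 − 1/√21828) = 10·14.5·(0.074610) = 10.8185 kWh/t
P_mill = W·ṁ = 10.8185·1201.7 = 13000.6 kW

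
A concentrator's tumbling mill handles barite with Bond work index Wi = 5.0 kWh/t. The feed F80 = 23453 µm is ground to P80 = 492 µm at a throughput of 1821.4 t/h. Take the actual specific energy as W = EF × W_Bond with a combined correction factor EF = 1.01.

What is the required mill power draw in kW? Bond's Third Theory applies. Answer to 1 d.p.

P = 3546.2 kW

W = 10 Wi / √P80 − 10 Wi / √F80
W = 10·5.0·(1/√492 − 1/√23453) = 10·5.0·(0.038554) = 1.9277 kWh/t
W_actual = 1.01 × 1.9277 = 1.9470 kWh/t
P_mill = W·ṁ = 1.9470·1821.4 = 3546.2 kW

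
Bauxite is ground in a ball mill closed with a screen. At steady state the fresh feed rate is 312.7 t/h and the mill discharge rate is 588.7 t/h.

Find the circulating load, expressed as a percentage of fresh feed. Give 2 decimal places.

Steady state: M = F + R.
R = M − F = 588.7 − 312.7 = 276.0 t/h
CL = 100·R/F = 100·276.0/312.7 = 88.26 %

CL = 88.26 %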